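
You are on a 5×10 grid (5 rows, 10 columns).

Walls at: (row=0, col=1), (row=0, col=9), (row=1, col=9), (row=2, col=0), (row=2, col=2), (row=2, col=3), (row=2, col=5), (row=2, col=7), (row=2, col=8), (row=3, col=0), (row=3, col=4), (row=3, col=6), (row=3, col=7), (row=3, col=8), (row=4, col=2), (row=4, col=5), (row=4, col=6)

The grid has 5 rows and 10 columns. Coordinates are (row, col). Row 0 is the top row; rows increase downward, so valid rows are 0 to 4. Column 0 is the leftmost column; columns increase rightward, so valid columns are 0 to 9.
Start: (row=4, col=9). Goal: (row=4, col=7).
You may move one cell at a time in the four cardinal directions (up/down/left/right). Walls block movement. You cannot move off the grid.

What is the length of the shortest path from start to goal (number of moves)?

BFS from (row=4, col=9) until reaching (row=4, col=7):
  Distance 0: (row=4, col=9)
  Distance 1: (row=3, col=9), (row=4, col=8)
  Distance 2: (row=2, col=9), (row=4, col=7)  <- goal reached here
One shortest path (2 moves): (row=4, col=9) -> (row=4, col=8) -> (row=4, col=7)

Answer: Shortest path length: 2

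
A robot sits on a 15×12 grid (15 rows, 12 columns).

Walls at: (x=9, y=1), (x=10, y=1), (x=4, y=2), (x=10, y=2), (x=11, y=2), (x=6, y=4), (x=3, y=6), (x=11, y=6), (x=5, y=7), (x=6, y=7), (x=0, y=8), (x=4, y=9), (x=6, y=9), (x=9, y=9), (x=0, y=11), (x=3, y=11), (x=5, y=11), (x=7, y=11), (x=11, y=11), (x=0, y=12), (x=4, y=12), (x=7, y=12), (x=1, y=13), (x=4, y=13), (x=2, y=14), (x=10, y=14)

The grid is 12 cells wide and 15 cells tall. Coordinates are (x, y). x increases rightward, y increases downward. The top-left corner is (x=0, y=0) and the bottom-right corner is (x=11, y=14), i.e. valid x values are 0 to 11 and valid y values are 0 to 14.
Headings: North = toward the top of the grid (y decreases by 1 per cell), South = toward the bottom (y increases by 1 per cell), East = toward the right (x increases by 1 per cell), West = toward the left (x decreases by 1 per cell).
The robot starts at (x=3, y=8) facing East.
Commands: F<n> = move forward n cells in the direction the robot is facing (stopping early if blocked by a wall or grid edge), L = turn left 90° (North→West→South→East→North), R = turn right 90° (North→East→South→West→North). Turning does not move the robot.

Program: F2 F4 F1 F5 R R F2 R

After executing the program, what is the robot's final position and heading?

Answer: Final position: (x=9, y=8), facing North

Derivation:
Start: (x=3, y=8), facing East
  F2: move forward 2, now at (x=5, y=8)
  F4: move forward 4, now at (x=9, y=8)
  F1: move forward 1, now at (x=10, y=8)
  F5: move forward 1/5 (blocked), now at (x=11, y=8)
  R: turn right, now facing South
  R: turn right, now facing West
  F2: move forward 2, now at (x=9, y=8)
  R: turn right, now facing North
Final: (x=9, y=8), facing North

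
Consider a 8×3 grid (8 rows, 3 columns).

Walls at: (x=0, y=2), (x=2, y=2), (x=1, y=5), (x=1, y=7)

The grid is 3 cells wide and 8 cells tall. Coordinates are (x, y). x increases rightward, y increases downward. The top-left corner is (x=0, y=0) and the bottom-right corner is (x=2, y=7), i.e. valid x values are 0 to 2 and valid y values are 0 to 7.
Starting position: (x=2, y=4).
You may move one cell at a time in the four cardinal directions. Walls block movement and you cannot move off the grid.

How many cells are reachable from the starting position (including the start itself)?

BFS flood-fill from (x=2, y=4):
  Distance 0: (x=2, y=4)
  Distance 1: (x=2, y=3), (x=1, y=4), (x=2, y=5)
  Distance 2: (x=1, y=3), (x=0, y=4), (x=2, y=6)
  Distance 3: (x=1, y=2), (x=0, y=3), (x=0, y=5), (x=1, y=6), (x=2, y=7)
  Distance 4: (x=1, y=1), (x=0, y=6)
  Distance 5: (x=1, y=0), (x=0, y=1), (x=2, y=1), (x=0, y=7)
  Distance 6: (x=0, y=0), (x=2, y=0)
Total reachable: 20 (grid has 20 open cells total)

Answer: Reachable cells: 20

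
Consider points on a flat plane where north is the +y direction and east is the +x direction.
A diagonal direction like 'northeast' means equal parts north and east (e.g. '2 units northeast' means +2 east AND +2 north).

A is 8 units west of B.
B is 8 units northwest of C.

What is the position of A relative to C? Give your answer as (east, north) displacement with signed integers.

Answer: A is at (east=-16, north=8) relative to C.

Derivation:
Place C at the origin (east=0, north=0).
  B is 8 units northwest of C: delta (east=-8, north=+8); B at (east=-8, north=8).
  A is 8 units west of B: delta (east=-8, north=+0); A at (east=-16, north=8).
Therefore A relative to C: (east=-16, north=8).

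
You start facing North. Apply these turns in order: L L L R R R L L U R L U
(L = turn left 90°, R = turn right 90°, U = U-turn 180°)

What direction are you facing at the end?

Answer: Final heading: South

Derivation:
Start: North
  L (left (90° counter-clockwise)) -> West
  L (left (90° counter-clockwise)) -> South
  L (left (90° counter-clockwise)) -> East
  R (right (90° clockwise)) -> South
  R (right (90° clockwise)) -> West
  R (right (90° clockwise)) -> North
  L (left (90° counter-clockwise)) -> West
  L (left (90° counter-clockwise)) -> South
  U (U-turn (180°)) -> North
  R (right (90° clockwise)) -> East
  L (left (90° counter-clockwise)) -> North
  U (U-turn (180°)) -> South
Final: South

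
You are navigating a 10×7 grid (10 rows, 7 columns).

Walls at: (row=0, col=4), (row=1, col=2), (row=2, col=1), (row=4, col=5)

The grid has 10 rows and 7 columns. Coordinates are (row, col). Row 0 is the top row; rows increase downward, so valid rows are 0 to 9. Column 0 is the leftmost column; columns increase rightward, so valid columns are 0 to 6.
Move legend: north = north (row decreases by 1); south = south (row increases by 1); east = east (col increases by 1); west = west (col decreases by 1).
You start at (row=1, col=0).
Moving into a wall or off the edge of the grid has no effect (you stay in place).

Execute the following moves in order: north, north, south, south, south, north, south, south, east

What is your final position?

Start: (row=1, col=0)
  north (north): (row=1, col=0) -> (row=0, col=0)
  north (north): blocked, stay at (row=0, col=0)
  south (south): (row=0, col=0) -> (row=1, col=0)
  south (south): (row=1, col=0) -> (row=2, col=0)
  south (south): (row=2, col=0) -> (row=3, col=0)
  north (north): (row=3, col=0) -> (row=2, col=0)
  south (south): (row=2, col=0) -> (row=3, col=0)
  south (south): (row=3, col=0) -> (row=4, col=0)
  east (east): (row=4, col=0) -> (row=4, col=1)
Final: (row=4, col=1)

Answer: Final position: (row=4, col=1)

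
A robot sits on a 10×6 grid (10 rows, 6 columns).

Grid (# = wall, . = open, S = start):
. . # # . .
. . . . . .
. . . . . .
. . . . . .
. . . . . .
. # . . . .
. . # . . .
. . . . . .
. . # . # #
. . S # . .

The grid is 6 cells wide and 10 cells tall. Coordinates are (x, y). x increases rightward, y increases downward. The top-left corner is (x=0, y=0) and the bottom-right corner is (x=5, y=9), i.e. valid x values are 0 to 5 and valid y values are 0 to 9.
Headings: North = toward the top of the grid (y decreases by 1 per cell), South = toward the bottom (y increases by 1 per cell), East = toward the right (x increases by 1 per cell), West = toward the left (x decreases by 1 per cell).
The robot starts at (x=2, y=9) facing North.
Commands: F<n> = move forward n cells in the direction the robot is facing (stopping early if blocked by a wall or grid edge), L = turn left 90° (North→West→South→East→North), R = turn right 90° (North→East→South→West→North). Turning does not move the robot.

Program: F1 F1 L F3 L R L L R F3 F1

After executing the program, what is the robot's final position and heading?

Answer: Final position: (x=0, y=9), facing South

Derivation:
Start: (x=2, y=9), facing North
  F1: move forward 0/1 (blocked), now at (x=2, y=9)
  F1: move forward 0/1 (blocked), now at (x=2, y=9)
  L: turn left, now facing West
  F3: move forward 2/3 (blocked), now at (x=0, y=9)
  L: turn left, now facing South
  R: turn right, now facing West
  L: turn left, now facing South
  L: turn left, now facing East
  R: turn right, now facing South
  F3: move forward 0/3 (blocked), now at (x=0, y=9)
  F1: move forward 0/1 (blocked), now at (x=0, y=9)
Final: (x=0, y=9), facing South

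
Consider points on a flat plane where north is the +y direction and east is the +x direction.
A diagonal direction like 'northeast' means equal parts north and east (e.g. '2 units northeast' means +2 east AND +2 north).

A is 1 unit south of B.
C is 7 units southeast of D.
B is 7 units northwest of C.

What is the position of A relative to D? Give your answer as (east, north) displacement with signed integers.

Place D at the origin (east=0, north=0).
  C is 7 units southeast of D: delta (east=+7, north=-7); C at (east=7, north=-7).
  B is 7 units northwest of C: delta (east=-7, north=+7); B at (east=0, north=0).
  A is 1 unit south of B: delta (east=+0, north=-1); A at (east=0, north=-1).
Therefore A relative to D: (east=0, north=-1).

Answer: A is at (east=0, north=-1) relative to D.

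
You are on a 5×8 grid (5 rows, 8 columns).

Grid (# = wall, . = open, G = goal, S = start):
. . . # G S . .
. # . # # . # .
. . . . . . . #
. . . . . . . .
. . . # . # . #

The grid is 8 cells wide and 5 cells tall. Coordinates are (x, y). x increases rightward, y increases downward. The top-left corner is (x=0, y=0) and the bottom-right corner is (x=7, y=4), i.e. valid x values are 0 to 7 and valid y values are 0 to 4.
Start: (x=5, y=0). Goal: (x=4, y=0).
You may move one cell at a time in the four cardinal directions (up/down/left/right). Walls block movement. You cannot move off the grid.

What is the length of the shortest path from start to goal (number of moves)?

Answer: Shortest path length: 1

Derivation:
BFS from (x=5, y=0) until reaching (x=4, y=0):
  Distance 0: (x=5, y=0)
  Distance 1: (x=4, y=0), (x=6, y=0), (x=5, y=1)  <- goal reached here
One shortest path (1 moves): (x=5, y=0) -> (x=4, y=0)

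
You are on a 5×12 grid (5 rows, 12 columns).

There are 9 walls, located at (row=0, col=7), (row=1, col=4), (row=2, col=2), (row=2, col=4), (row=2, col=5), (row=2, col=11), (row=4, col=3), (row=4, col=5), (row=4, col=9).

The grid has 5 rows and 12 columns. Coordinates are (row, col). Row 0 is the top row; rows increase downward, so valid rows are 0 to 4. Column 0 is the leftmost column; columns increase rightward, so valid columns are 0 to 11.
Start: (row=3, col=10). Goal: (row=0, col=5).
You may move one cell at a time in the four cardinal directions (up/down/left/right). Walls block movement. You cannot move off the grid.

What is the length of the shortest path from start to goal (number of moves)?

BFS from (row=3, col=10) until reaching (row=0, col=5):
  Distance 0: (row=3, col=10)
  Distance 1: (row=2, col=10), (row=3, col=9), (row=3, col=11), (row=4, col=10)
  Distance 2: (row=1, col=10), (row=2, col=9), (row=3, col=8), (row=4, col=11)
  Distance 3: (row=0, col=10), (row=1, col=9), (row=1, col=11), (row=2, col=8), (row=3, col=7), (row=4, col=8)
  Distance 4: (row=0, col=9), (row=0, col=11), (row=1, col=8), (row=2, col=7), (row=3, col=6), (row=4, col=7)
  Distance 5: (row=0, col=8), (row=1, col=7), (row=2, col=6), (row=3, col=5), (row=4, col=6)
  Distance 6: (row=1, col=6), (row=3, col=4)
  Distance 7: (row=0, col=6), (row=1, col=5), (row=3, col=3), (row=4, col=4)
  Distance 8: (row=0, col=5), (row=2, col=3), (row=3, col=2)  <- goal reached here
One shortest path (8 moves): (row=3, col=10) -> (row=3, col=9) -> (row=3, col=8) -> (row=3, col=7) -> (row=3, col=6) -> (row=2, col=6) -> (row=1, col=6) -> (row=1, col=5) -> (row=0, col=5)

Answer: Shortest path length: 8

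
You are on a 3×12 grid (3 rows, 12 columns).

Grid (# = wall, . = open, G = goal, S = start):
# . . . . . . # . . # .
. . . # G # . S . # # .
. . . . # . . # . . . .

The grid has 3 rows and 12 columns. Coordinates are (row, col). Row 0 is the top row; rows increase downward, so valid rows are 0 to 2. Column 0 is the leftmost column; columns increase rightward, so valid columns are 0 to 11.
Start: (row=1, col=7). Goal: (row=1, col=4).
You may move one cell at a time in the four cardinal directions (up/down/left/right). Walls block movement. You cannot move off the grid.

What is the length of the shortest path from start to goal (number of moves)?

Answer: Shortest path length: 5

Derivation:
BFS from (row=1, col=7) until reaching (row=1, col=4):
  Distance 0: (row=1, col=7)
  Distance 1: (row=1, col=6), (row=1, col=8)
  Distance 2: (row=0, col=6), (row=0, col=8), (row=2, col=6), (row=2, col=8)
  Distance 3: (row=0, col=5), (row=0, col=9), (row=2, col=5), (row=2, col=9)
  Distance 4: (row=0, col=4), (row=2, col=10)
  Distance 5: (row=0, col=3), (row=1, col=4), (row=2, col=11)  <- goal reached here
One shortest path (5 moves): (row=1, col=7) -> (row=1, col=6) -> (row=0, col=6) -> (row=0, col=5) -> (row=0, col=4) -> (row=1, col=4)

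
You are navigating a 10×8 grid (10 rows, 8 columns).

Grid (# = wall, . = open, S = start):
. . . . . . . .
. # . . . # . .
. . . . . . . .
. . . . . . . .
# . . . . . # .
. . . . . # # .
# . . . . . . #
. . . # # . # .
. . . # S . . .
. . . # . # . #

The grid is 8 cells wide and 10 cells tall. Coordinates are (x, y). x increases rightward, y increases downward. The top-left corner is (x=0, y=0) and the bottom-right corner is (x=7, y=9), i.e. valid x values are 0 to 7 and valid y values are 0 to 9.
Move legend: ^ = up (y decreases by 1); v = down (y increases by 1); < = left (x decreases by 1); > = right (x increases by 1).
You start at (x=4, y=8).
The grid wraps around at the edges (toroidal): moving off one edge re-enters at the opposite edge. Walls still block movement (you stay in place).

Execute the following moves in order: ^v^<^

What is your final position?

Answer: Final position: (x=4, y=8)

Derivation:
Start: (x=4, y=8)
  ^ (up): blocked, stay at (x=4, y=8)
  v (down): (x=4, y=8) -> (x=4, y=9)
  ^ (up): (x=4, y=9) -> (x=4, y=8)
  < (left): blocked, stay at (x=4, y=8)
  ^ (up): blocked, stay at (x=4, y=8)
Final: (x=4, y=8)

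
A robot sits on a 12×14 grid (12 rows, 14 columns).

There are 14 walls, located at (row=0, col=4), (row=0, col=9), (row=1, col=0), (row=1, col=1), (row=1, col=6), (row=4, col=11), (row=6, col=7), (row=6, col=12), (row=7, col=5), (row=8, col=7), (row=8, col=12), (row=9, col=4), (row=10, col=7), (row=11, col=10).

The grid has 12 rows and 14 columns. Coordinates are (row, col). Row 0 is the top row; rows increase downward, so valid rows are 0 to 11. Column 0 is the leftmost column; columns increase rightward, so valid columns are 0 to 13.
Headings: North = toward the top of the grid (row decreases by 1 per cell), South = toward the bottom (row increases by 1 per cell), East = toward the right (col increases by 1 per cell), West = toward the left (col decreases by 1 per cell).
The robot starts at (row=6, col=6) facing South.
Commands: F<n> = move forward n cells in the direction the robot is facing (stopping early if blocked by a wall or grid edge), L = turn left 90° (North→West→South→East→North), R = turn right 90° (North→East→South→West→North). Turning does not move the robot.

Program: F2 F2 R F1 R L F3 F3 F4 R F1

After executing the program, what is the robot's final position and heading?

Start: (row=6, col=6), facing South
  F2: move forward 2, now at (row=8, col=6)
  F2: move forward 2, now at (row=10, col=6)
  R: turn right, now facing West
  F1: move forward 1, now at (row=10, col=5)
  R: turn right, now facing North
  L: turn left, now facing West
  F3: move forward 3, now at (row=10, col=2)
  F3: move forward 2/3 (blocked), now at (row=10, col=0)
  F4: move forward 0/4 (blocked), now at (row=10, col=0)
  R: turn right, now facing North
  F1: move forward 1, now at (row=9, col=0)
Final: (row=9, col=0), facing North

Answer: Final position: (row=9, col=0), facing North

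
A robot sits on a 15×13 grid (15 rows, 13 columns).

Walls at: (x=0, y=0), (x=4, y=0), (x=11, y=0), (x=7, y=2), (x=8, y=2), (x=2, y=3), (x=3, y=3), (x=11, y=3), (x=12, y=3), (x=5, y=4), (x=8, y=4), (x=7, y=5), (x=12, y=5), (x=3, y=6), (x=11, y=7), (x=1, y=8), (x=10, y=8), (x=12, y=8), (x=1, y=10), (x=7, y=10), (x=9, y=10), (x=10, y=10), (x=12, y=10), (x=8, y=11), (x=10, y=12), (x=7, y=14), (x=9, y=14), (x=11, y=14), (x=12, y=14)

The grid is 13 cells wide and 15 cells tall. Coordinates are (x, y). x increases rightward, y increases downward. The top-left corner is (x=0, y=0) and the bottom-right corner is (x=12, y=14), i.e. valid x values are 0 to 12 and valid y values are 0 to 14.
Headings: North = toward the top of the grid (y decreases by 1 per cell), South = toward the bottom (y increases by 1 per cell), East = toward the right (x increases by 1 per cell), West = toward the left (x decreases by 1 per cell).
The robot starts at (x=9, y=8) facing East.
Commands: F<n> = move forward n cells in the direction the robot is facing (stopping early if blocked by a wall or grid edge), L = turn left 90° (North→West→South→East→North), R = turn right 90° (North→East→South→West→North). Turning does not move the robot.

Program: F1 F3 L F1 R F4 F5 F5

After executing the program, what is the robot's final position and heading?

Start: (x=9, y=8), facing East
  F1: move forward 0/1 (blocked), now at (x=9, y=8)
  F3: move forward 0/3 (blocked), now at (x=9, y=8)
  L: turn left, now facing North
  F1: move forward 1, now at (x=9, y=7)
  R: turn right, now facing East
  F4: move forward 1/4 (blocked), now at (x=10, y=7)
  F5: move forward 0/5 (blocked), now at (x=10, y=7)
  F5: move forward 0/5 (blocked), now at (x=10, y=7)
Final: (x=10, y=7), facing East

Answer: Final position: (x=10, y=7), facing East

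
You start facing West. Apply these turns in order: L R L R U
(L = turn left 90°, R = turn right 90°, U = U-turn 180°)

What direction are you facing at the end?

Answer: Final heading: East

Derivation:
Start: West
  L (left (90° counter-clockwise)) -> South
  R (right (90° clockwise)) -> West
  L (left (90° counter-clockwise)) -> South
  R (right (90° clockwise)) -> West
  U (U-turn (180°)) -> East
Final: East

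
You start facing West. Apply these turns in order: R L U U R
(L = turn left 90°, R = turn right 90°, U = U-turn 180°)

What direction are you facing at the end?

Start: West
  R (right (90° clockwise)) -> North
  L (left (90° counter-clockwise)) -> West
  U (U-turn (180°)) -> East
  U (U-turn (180°)) -> West
  R (right (90° clockwise)) -> North
Final: North

Answer: Final heading: North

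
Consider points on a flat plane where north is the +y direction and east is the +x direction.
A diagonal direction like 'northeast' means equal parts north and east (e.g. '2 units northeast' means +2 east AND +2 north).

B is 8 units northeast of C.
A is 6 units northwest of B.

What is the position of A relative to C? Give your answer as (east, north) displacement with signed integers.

Place C at the origin (east=0, north=0).
  B is 8 units northeast of C: delta (east=+8, north=+8); B at (east=8, north=8).
  A is 6 units northwest of B: delta (east=-6, north=+6); A at (east=2, north=14).
Therefore A relative to C: (east=2, north=14).

Answer: A is at (east=2, north=14) relative to C.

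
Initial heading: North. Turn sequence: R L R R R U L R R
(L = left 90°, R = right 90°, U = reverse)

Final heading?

Answer: Final heading: South

Derivation:
Start: North
  R (right (90° clockwise)) -> East
  L (left (90° counter-clockwise)) -> North
  R (right (90° clockwise)) -> East
  R (right (90° clockwise)) -> South
  R (right (90° clockwise)) -> West
  U (U-turn (180°)) -> East
  L (left (90° counter-clockwise)) -> North
  R (right (90° clockwise)) -> East
  R (right (90° clockwise)) -> South
Final: South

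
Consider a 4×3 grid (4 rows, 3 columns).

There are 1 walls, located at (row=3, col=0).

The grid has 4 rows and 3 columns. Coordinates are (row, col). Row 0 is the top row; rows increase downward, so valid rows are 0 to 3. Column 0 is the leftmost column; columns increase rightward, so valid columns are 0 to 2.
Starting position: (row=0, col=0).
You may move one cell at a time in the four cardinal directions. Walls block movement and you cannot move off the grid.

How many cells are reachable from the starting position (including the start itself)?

Answer: Reachable cells: 11

Derivation:
BFS flood-fill from (row=0, col=0):
  Distance 0: (row=0, col=0)
  Distance 1: (row=0, col=1), (row=1, col=0)
  Distance 2: (row=0, col=2), (row=1, col=1), (row=2, col=0)
  Distance 3: (row=1, col=2), (row=2, col=1)
  Distance 4: (row=2, col=2), (row=3, col=1)
  Distance 5: (row=3, col=2)
Total reachable: 11 (grid has 11 open cells total)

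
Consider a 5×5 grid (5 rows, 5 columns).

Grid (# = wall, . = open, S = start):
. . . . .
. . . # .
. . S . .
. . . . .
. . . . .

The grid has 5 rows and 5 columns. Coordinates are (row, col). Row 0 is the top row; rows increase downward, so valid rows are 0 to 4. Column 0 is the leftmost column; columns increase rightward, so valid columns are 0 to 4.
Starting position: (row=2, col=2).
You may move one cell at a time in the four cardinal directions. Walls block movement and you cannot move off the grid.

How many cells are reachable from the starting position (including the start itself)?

BFS flood-fill from (row=2, col=2):
  Distance 0: (row=2, col=2)
  Distance 1: (row=1, col=2), (row=2, col=1), (row=2, col=3), (row=3, col=2)
  Distance 2: (row=0, col=2), (row=1, col=1), (row=2, col=0), (row=2, col=4), (row=3, col=1), (row=3, col=3), (row=4, col=2)
  Distance 3: (row=0, col=1), (row=0, col=3), (row=1, col=0), (row=1, col=4), (row=3, col=0), (row=3, col=4), (row=4, col=1), (row=4, col=3)
  Distance 4: (row=0, col=0), (row=0, col=4), (row=4, col=0), (row=4, col=4)
Total reachable: 24 (grid has 24 open cells total)

Answer: Reachable cells: 24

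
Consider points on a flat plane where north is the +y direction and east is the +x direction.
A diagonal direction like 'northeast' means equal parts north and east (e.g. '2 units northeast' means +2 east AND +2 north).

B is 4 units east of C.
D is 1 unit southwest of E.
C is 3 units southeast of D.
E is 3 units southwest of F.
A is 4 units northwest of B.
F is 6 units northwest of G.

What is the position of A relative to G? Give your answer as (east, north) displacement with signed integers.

Place G at the origin (east=0, north=0).
  F is 6 units northwest of G: delta (east=-6, north=+6); F at (east=-6, north=6).
  E is 3 units southwest of F: delta (east=-3, north=-3); E at (east=-9, north=3).
  D is 1 unit southwest of E: delta (east=-1, north=-1); D at (east=-10, north=2).
  C is 3 units southeast of D: delta (east=+3, north=-3); C at (east=-7, north=-1).
  B is 4 units east of C: delta (east=+4, north=+0); B at (east=-3, north=-1).
  A is 4 units northwest of B: delta (east=-4, north=+4); A at (east=-7, north=3).
Therefore A relative to G: (east=-7, north=3).

Answer: A is at (east=-7, north=3) relative to G.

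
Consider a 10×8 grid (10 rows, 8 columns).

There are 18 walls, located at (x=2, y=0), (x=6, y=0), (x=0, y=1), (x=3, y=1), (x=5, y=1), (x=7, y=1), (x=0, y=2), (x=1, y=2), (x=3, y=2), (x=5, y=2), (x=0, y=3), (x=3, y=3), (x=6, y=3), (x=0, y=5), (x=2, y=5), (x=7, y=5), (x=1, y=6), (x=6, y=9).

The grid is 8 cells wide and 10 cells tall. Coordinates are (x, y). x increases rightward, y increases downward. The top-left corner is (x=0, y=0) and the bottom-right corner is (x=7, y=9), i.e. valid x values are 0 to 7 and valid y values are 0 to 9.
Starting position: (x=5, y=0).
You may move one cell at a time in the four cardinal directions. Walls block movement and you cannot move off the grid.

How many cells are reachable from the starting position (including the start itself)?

BFS flood-fill from (x=5, y=0):
  Distance 0: (x=5, y=0)
  Distance 1: (x=4, y=0)
  Distance 2: (x=3, y=0), (x=4, y=1)
  Distance 3: (x=4, y=2)
  Distance 4: (x=4, y=3)
  Distance 5: (x=5, y=3), (x=4, y=4)
  Distance 6: (x=3, y=4), (x=5, y=4), (x=4, y=5)
  Distance 7: (x=2, y=4), (x=6, y=4), (x=3, y=5), (x=5, y=5), (x=4, y=6)
  Distance 8: (x=2, y=3), (x=1, y=4), (x=7, y=4), (x=6, y=5), (x=3, y=6), (x=5, y=6), (x=4, y=7)
  Distance 9: (x=2, y=2), (x=1, y=3), (x=7, y=3), (x=0, y=4), (x=1, y=5), (x=2, y=6), (x=6, y=6), (x=3, y=7), (x=5, y=7), (x=4, y=8)
  Distance 10: (x=2, y=1), (x=7, y=2), (x=7, y=6), (x=2, y=7), (x=6, y=7), (x=3, y=8), (x=5, y=8), (x=4, y=9)
  Distance 11: (x=1, y=1), (x=6, y=2), (x=1, y=7), (x=7, y=7), (x=2, y=8), (x=6, y=8), (x=3, y=9), (x=5, y=9)
  Distance 12: (x=1, y=0), (x=6, y=1), (x=0, y=7), (x=1, y=8), (x=7, y=8), (x=2, y=9)
  Distance 13: (x=0, y=0), (x=0, y=6), (x=0, y=8), (x=1, y=9), (x=7, y=9)
  Distance 14: (x=0, y=9)
Total reachable: 61 (grid has 62 open cells total)

Answer: Reachable cells: 61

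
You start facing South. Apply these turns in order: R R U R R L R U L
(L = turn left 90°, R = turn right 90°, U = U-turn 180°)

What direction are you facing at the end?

Answer: Final heading: East

Derivation:
Start: South
  R (right (90° clockwise)) -> West
  R (right (90° clockwise)) -> North
  U (U-turn (180°)) -> South
  R (right (90° clockwise)) -> West
  R (right (90° clockwise)) -> North
  L (left (90° counter-clockwise)) -> West
  R (right (90° clockwise)) -> North
  U (U-turn (180°)) -> South
  L (left (90° counter-clockwise)) -> East
Final: East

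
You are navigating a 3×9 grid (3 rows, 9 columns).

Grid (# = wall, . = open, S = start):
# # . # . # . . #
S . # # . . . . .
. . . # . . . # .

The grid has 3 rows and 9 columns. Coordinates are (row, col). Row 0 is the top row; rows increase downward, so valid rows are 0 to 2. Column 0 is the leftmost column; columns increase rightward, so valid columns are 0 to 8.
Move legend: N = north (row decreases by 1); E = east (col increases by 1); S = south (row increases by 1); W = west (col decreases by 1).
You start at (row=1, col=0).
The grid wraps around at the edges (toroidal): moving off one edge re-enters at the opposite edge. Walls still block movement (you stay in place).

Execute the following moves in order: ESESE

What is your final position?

Answer: Final position: (row=0, col=2)

Derivation:
Start: (row=1, col=0)
  E (east): (row=1, col=0) -> (row=1, col=1)
  S (south): (row=1, col=1) -> (row=2, col=1)
  E (east): (row=2, col=1) -> (row=2, col=2)
  S (south): (row=2, col=2) -> (row=0, col=2)
  E (east): blocked, stay at (row=0, col=2)
Final: (row=0, col=2)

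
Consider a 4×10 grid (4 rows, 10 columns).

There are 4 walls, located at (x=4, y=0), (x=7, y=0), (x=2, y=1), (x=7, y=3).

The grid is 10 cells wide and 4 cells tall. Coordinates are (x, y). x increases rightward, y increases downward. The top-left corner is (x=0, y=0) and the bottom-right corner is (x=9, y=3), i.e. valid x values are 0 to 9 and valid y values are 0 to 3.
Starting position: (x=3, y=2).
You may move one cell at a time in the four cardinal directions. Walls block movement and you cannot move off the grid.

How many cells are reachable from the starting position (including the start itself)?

Answer: Reachable cells: 36

Derivation:
BFS flood-fill from (x=3, y=2):
  Distance 0: (x=3, y=2)
  Distance 1: (x=3, y=1), (x=2, y=2), (x=4, y=2), (x=3, y=3)
  Distance 2: (x=3, y=0), (x=4, y=1), (x=1, y=2), (x=5, y=2), (x=2, y=3), (x=4, y=3)
  Distance 3: (x=2, y=0), (x=1, y=1), (x=5, y=1), (x=0, y=2), (x=6, y=2), (x=1, y=3), (x=5, y=3)
  Distance 4: (x=1, y=0), (x=5, y=0), (x=0, y=1), (x=6, y=1), (x=7, y=2), (x=0, y=3), (x=6, y=3)
  Distance 5: (x=0, y=0), (x=6, y=0), (x=7, y=1), (x=8, y=2)
  Distance 6: (x=8, y=1), (x=9, y=2), (x=8, y=3)
  Distance 7: (x=8, y=0), (x=9, y=1), (x=9, y=3)
  Distance 8: (x=9, y=0)
Total reachable: 36 (grid has 36 open cells total)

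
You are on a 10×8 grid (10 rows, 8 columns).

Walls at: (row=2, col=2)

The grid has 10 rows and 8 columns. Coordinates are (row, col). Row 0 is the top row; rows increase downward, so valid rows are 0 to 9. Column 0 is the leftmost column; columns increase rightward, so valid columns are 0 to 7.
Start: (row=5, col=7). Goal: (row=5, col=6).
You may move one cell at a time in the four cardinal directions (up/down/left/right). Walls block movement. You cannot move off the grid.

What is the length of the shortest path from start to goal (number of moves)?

Answer: Shortest path length: 1

Derivation:
BFS from (row=5, col=7) until reaching (row=5, col=6):
  Distance 0: (row=5, col=7)
  Distance 1: (row=4, col=7), (row=5, col=6), (row=6, col=7)  <- goal reached here
One shortest path (1 moves): (row=5, col=7) -> (row=5, col=6)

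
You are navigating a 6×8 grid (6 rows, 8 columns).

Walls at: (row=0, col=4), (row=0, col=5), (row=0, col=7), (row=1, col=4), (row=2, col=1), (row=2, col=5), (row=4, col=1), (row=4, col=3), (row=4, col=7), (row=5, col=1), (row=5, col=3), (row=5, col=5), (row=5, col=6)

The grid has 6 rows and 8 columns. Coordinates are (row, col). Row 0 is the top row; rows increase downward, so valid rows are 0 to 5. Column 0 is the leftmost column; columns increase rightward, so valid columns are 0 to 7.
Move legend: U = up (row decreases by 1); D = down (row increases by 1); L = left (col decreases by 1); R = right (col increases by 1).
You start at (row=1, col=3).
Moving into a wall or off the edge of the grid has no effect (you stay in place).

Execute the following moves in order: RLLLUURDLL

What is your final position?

Start: (row=1, col=3)
  R (right): blocked, stay at (row=1, col=3)
  L (left): (row=1, col=3) -> (row=1, col=2)
  L (left): (row=1, col=2) -> (row=1, col=1)
  L (left): (row=1, col=1) -> (row=1, col=0)
  U (up): (row=1, col=0) -> (row=0, col=0)
  U (up): blocked, stay at (row=0, col=0)
  R (right): (row=0, col=0) -> (row=0, col=1)
  D (down): (row=0, col=1) -> (row=1, col=1)
  L (left): (row=1, col=1) -> (row=1, col=0)
  L (left): blocked, stay at (row=1, col=0)
Final: (row=1, col=0)

Answer: Final position: (row=1, col=0)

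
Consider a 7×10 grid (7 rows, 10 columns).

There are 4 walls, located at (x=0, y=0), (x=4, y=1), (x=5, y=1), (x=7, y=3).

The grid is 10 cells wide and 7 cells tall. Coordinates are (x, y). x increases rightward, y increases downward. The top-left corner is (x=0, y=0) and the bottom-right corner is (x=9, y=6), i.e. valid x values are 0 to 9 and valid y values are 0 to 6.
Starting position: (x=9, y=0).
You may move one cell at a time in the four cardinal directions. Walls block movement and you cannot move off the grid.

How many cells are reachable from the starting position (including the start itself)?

BFS flood-fill from (x=9, y=0):
  Distance 0: (x=9, y=0)
  Distance 1: (x=8, y=0), (x=9, y=1)
  Distance 2: (x=7, y=0), (x=8, y=1), (x=9, y=2)
  Distance 3: (x=6, y=0), (x=7, y=1), (x=8, y=2), (x=9, y=3)
  Distance 4: (x=5, y=0), (x=6, y=1), (x=7, y=2), (x=8, y=3), (x=9, y=4)
  Distance 5: (x=4, y=0), (x=6, y=2), (x=8, y=4), (x=9, y=5)
  Distance 6: (x=3, y=0), (x=5, y=2), (x=6, y=3), (x=7, y=4), (x=8, y=5), (x=9, y=6)
  Distance 7: (x=2, y=0), (x=3, y=1), (x=4, y=2), (x=5, y=3), (x=6, y=4), (x=7, y=5), (x=8, y=6)
  Distance 8: (x=1, y=0), (x=2, y=1), (x=3, y=2), (x=4, y=3), (x=5, y=4), (x=6, y=5), (x=7, y=6)
  Distance 9: (x=1, y=1), (x=2, y=2), (x=3, y=3), (x=4, y=4), (x=5, y=5), (x=6, y=6)
  Distance 10: (x=0, y=1), (x=1, y=2), (x=2, y=3), (x=3, y=4), (x=4, y=5), (x=5, y=6)
  Distance 11: (x=0, y=2), (x=1, y=3), (x=2, y=4), (x=3, y=5), (x=4, y=6)
  Distance 12: (x=0, y=3), (x=1, y=4), (x=2, y=5), (x=3, y=6)
  Distance 13: (x=0, y=4), (x=1, y=5), (x=2, y=6)
  Distance 14: (x=0, y=5), (x=1, y=6)
  Distance 15: (x=0, y=6)
Total reachable: 66 (grid has 66 open cells total)

Answer: Reachable cells: 66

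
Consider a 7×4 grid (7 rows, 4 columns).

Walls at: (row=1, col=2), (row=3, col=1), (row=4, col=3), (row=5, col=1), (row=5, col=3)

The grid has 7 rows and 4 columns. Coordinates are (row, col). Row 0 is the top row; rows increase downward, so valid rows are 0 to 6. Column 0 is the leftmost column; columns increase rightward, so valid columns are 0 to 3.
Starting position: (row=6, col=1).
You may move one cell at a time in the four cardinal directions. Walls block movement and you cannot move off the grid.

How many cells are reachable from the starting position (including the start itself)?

Answer: Reachable cells: 23

Derivation:
BFS flood-fill from (row=6, col=1):
  Distance 0: (row=6, col=1)
  Distance 1: (row=6, col=0), (row=6, col=2)
  Distance 2: (row=5, col=0), (row=5, col=2), (row=6, col=3)
  Distance 3: (row=4, col=0), (row=4, col=2)
  Distance 4: (row=3, col=0), (row=3, col=2), (row=4, col=1)
  Distance 5: (row=2, col=0), (row=2, col=2), (row=3, col=3)
  Distance 6: (row=1, col=0), (row=2, col=1), (row=2, col=3)
  Distance 7: (row=0, col=0), (row=1, col=1), (row=1, col=3)
  Distance 8: (row=0, col=1), (row=0, col=3)
  Distance 9: (row=0, col=2)
Total reachable: 23 (grid has 23 open cells total)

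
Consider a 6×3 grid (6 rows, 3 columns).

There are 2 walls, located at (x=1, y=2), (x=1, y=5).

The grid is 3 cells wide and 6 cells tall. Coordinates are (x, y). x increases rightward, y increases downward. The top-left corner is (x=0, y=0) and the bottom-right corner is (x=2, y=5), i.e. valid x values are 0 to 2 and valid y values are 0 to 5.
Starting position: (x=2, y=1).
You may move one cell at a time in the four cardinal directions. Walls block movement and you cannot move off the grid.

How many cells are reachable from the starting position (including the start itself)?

BFS flood-fill from (x=2, y=1):
  Distance 0: (x=2, y=1)
  Distance 1: (x=2, y=0), (x=1, y=1), (x=2, y=2)
  Distance 2: (x=1, y=0), (x=0, y=1), (x=2, y=3)
  Distance 3: (x=0, y=0), (x=0, y=2), (x=1, y=3), (x=2, y=4)
  Distance 4: (x=0, y=3), (x=1, y=4), (x=2, y=5)
  Distance 5: (x=0, y=4)
  Distance 6: (x=0, y=5)
Total reachable: 16 (grid has 16 open cells total)

Answer: Reachable cells: 16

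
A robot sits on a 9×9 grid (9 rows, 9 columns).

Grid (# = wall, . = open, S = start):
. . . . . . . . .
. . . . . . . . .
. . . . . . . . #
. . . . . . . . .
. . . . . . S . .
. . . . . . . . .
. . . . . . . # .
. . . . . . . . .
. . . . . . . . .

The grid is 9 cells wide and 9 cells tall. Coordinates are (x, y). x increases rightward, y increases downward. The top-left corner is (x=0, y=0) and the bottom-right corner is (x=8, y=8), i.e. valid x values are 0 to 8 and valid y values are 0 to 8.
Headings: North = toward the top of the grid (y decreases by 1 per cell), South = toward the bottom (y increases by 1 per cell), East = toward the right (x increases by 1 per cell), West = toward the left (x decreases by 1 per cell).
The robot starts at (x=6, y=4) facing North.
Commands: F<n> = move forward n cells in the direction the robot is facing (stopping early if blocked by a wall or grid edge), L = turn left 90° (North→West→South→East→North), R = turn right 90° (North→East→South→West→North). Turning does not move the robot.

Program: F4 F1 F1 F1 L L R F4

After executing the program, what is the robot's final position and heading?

Answer: Final position: (x=2, y=0), facing West

Derivation:
Start: (x=6, y=4), facing North
  F4: move forward 4, now at (x=6, y=0)
  [×3]F1: move forward 0/1 (blocked), now at (x=6, y=0)
  L: turn left, now facing West
  L: turn left, now facing South
  R: turn right, now facing West
  F4: move forward 4, now at (x=2, y=0)
Final: (x=2, y=0), facing West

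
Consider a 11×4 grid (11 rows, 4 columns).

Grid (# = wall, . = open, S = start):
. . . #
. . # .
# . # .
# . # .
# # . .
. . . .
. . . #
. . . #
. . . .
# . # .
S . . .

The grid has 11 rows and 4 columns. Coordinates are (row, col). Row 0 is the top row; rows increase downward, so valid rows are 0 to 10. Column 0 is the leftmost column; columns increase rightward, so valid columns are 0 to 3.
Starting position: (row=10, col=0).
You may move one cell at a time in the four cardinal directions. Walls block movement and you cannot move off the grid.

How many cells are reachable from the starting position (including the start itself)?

BFS flood-fill from (row=10, col=0):
  Distance 0: (row=10, col=0)
  Distance 1: (row=10, col=1)
  Distance 2: (row=9, col=1), (row=10, col=2)
  Distance 3: (row=8, col=1), (row=10, col=3)
  Distance 4: (row=7, col=1), (row=8, col=0), (row=8, col=2), (row=9, col=3)
  Distance 5: (row=6, col=1), (row=7, col=0), (row=7, col=2), (row=8, col=3)
  Distance 6: (row=5, col=1), (row=6, col=0), (row=6, col=2)
  Distance 7: (row=5, col=0), (row=5, col=2)
  Distance 8: (row=4, col=2), (row=5, col=3)
  Distance 9: (row=4, col=3)
  Distance 10: (row=3, col=3)
  Distance 11: (row=2, col=3)
  Distance 12: (row=1, col=3)
Total reachable: 25 (grid has 32 open cells total)

Answer: Reachable cells: 25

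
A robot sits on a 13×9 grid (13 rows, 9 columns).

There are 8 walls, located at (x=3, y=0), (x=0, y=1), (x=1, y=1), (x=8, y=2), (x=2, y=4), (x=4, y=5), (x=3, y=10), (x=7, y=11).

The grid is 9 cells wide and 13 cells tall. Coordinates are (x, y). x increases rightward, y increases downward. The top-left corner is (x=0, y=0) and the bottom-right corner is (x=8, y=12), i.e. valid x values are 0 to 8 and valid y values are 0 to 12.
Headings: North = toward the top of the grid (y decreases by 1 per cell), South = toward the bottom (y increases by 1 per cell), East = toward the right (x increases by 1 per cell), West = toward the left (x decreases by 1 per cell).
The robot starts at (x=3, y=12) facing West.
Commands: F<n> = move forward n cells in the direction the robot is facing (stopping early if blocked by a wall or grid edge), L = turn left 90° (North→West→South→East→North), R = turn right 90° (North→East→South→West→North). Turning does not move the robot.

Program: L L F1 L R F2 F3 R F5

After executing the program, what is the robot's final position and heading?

Answer: Final position: (x=8, y=12), facing South

Derivation:
Start: (x=3, y=12), facing West
  L: turn left, now facing South
  L: turn left, now facing East
  F1: move forward 1, now at (x=4, y=12)
  L: turn left, now facing North
  R: turn right, now facing East
  F2: move forward 2, now at (x=6, y=12)
  F3: move forward 2/3 (blocked), now at (x=8, y=12)
  R: turn right, now facing South
  F5: move forward 0/5 (blocked), now at (x=8, y=12)
Final: (x=8, y=12), facing South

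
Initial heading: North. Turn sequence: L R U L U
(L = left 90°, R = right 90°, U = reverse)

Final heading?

Answer: Final heading: West

Derivation:
Start: North
  L (left (90° counter-clockwise)) -> West
  R (right (90° clockwise)) -> North
  U (U-turn (180°)) -> South
  L (left (90° counter-clockwise)) -> East
  U (U-turn (180°)) -> West
Final: West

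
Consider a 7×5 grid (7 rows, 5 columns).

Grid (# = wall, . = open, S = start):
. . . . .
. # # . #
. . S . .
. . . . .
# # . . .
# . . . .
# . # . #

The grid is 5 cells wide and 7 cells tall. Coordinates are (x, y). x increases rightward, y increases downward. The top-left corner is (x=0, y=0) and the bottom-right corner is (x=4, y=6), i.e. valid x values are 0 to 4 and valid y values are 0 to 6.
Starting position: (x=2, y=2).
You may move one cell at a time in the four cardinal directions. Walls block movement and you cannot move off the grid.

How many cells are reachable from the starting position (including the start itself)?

BFS flood-fill from (x=2, y=2):
  Distance 0: (x=2, y=2)
  Distance 1: (x=1, y=2), (x=3, y=2), (x=2, y=3)
  Distance 2: (x=3, y=1), (x=0, y=2), (x=4, y=2), (x=1, y=3), (x=3, y=3), (x=2, y=4)
  Distance 3: (x=3, y=0), (x=0, y=1), (x=0, y=3), (x=4, y=3), (x=3, y=4), (x=2, y=5)
  Distance 4: (x=0, y=0), (x=2, y=0), (x=4, y=0), (x=4, y=4), (x=1, y=5), (x=3, y=5)
  Distance 5: (x=1, y=0), (x=4, y=5), (x=1, y=6), (x=3, y=6)
Total reachable: 26 (grid has 26 open cells total)

Answer: Reachable cells: 26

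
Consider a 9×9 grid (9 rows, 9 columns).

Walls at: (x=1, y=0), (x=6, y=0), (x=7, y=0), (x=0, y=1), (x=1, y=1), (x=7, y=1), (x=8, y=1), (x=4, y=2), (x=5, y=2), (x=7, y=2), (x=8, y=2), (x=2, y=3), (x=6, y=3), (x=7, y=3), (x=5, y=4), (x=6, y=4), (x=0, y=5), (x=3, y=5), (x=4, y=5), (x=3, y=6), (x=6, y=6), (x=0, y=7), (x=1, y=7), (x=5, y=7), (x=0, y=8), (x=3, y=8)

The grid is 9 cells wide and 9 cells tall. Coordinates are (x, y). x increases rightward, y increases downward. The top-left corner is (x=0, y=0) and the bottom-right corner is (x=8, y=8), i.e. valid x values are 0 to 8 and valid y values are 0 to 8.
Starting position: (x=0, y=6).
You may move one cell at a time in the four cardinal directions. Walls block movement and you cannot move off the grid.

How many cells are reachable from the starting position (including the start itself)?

Answer: Reachable cells: 53

Derivation:
BFS flood-fill from (x=0, y=6):
  Distance 0: (x=0, y=6)
  Distance 1: (x=1, y=6)
  Distance 2: (x=1, y=5), (x=2, y=6)
  Distance 3: (x=1, y=4), (x=2, y=5), (x=2, y=7)
  Distance 4: (x=1, y=3), (x=0, y=4), (x=2, y=4), (x=3, y=7), (x=2, y=8)
  Distance 5: (x=1, y=2), (x=0, y=3), (x=3, y=4), (x=4, y=7), (x=1, y=8)
  Distance 6: (x=0, y=2), (x=2, y=2), (x=3, y=3), (x=4, y=4), (x=4, y=6), (x=4, y=8)
  Distance 7: (x=2, y=1), (x=3, y=2), (x=4, y=3), (x=5, y=6), (x=5, y=8)
  Distance 8: (x=2, y=0), (x=3, y=1), (x=5, y=3), (x=5, y=5), (x=6, y=8)
  Distance 9: (x=3, y=0), (x=4, y=1), (x=6, y=5), (x=6, y=7), (x=7, y=8)
  Distance 10: (x=4, y=0), (x=5, y=1), (x=7, y=5), (x=7, y=7), (x=8, y=8)
  Distance 11: (x=5, y=0), (x=6, y=1), (x=7, y=4), (x=8, y=5), (x=7, y=6), (x=8, y=7)
  Distance 12: (x=6, y=2), (x=8, y=4), (x=8, y=6)
  Distance 13: (x=8, y=3)
Total reachable: 53 (grid has 55 open cells total)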